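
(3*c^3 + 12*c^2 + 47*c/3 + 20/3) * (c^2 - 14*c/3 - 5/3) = 3*c^5 - 2*c^4 - 136*c^3/3 - 778*c^2/9 - 515*c/9 - 100/9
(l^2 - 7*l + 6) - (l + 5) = l^2 - 8*l + 1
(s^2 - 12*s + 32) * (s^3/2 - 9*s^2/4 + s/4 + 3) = s^5/2 - 33*s^4/4 + 173*s^3/4 - 72*s^2 - 28*s + 96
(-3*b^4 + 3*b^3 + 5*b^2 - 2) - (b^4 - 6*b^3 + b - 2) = -4*b^4 + 9*b^3 + 5*b^2 - b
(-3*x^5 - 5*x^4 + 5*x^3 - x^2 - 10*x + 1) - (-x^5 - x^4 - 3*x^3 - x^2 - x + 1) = -2*x^5 - 4*x^4 + 8*x^3 - 9*x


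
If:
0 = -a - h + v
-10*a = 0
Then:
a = 0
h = v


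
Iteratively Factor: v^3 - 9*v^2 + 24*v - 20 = (v - 2)*(v^2 - 7*v + 10) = (v - 5)*(v - 2)*(v - 2)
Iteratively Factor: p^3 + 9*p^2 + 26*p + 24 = (p + 2)*(p^2 + 7*p + 12) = (p + 2)*(p + 3)*(p + 4)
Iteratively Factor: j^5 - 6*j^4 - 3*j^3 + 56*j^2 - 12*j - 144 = (j + 2)*(j^4 - 8*j^3 + 13*j^2 + 30*j - 72) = (j + 2)^2*(j^3 - 10*j^2 + 33*j - 36) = (j - 3)*(j + 2)^2*(j^2 - 7*j + 12) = (j - 3)^2*(j + 2)^2*(j - 4)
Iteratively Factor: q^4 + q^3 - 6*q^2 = (q + 3)*(q^3 - 2*q^2) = (q - 2)*(q + 3)*(q^2) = q*(q - 2)*(q + 3)*(q)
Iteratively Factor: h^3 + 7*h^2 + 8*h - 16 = (h + 4)*(h^2 + 3*h - 4) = (h - 1)*(h + 4)*(h + 4)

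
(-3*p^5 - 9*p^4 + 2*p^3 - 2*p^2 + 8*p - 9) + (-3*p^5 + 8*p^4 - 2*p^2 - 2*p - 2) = -6*p^5 - p^4 + 2*p^3 - 4*p^2 + 6*p - 11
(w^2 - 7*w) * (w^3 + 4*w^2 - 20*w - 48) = w^5 - 3*w^4 - 48*w^3 + 92*w^2 + 336*w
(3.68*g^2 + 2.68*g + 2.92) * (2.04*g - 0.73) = 7.5072*g^3 + 2.7808*g^2 + 4.0004*g - 2.1316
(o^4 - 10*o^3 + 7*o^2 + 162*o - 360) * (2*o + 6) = 2*o^5 - 14*o^4 - 46*o^3 + 366*o^2 + 252*o - 2160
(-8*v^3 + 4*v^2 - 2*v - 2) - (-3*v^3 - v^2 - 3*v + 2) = -5*v^3 + 5*v^2 + v - 4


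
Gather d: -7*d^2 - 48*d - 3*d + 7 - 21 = -7*d^2 - 51*d - 14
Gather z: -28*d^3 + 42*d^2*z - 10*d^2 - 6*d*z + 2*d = -28*d^3 - 10*d^2 + 2*d + z*(42*d^2 - 6*d)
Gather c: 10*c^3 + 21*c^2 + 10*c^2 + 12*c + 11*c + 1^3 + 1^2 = 10*c^3 + 31*c^2 + 23*c + 2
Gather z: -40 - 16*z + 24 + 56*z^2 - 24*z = 56*z^2 - 40*z - 16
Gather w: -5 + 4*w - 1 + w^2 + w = w^2 + 5*w - 6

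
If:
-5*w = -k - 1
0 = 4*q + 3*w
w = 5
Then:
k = 24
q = -15/4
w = 5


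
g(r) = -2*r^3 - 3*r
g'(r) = -6*r^2 - 3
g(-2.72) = 48.41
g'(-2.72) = -47.39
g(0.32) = -1.03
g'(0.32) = -3.61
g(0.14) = -0.43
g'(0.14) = -3.12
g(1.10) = -5.96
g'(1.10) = -10.26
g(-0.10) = 0.30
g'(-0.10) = -3.06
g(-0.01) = 0.03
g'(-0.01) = -3.00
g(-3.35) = 85.24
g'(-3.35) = -70.34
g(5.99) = -447.81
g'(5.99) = -218.28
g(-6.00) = 450.00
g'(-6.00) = -219.00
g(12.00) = -3492.00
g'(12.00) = -867.00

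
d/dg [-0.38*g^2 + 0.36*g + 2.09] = 0.36 - 0.76*g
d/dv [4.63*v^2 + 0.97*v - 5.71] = 9.26*v + 0.97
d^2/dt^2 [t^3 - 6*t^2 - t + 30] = 6*t - 12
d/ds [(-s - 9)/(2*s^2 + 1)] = (-2*s^2 + 4*s*(s + 9) - 1)/(2*s^2 + 1)^2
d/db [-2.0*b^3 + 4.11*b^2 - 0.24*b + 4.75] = -6.0*b^2 + 8.22*b - 0.24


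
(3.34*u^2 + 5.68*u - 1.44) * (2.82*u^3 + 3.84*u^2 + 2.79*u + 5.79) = 9.4188*u^5 + 28.8432*u^4 + 27.069*u^3 + 29.6562*u^2 + 28.8696*u - 8.3376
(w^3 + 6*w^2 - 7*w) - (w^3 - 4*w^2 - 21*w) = 10*w^2 + 14*w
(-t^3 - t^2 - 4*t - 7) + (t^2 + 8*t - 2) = -t^3 + 4*t - 9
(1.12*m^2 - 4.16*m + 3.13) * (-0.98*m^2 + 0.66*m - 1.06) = -1.0976*m^4 + 4.816*m^3 - 7.0002*m^2 + 6.4754*m - 3.3178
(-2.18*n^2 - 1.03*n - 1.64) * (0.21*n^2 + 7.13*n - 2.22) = -0.4578*n^4 - 15.7597*n^3 - 2.8487*n^2 - 9.4066*n + 3.6408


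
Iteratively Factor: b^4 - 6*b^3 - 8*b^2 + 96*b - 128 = (b - 4)*(b^3 - 2*b^2 - 16*b + 32) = (b - 4)*(b + 4)*(b^2 - 6*b + 8) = (b - 4)*(b - 2)*(b + 4)*(b - 4)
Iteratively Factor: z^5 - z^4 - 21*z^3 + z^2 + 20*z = (z)*(z^4 - z^3 - 21*z^2 + z + 20) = z*(z + 4)*(z^3 - 5*z^2 - z + 5) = z*(z - 1)*(z + 4)*(z^2 - 4*z - 5) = z*(z - 5)*(z - 1)*(z + 4)*(z + 1)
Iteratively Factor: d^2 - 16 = (d - 4)*(d + 4)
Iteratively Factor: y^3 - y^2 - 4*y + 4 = (y + 2)*(y^2 - 3*y + 2) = (y - 1)*(y + 2)*(y - 2)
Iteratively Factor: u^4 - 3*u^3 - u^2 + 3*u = (u - 3)*(u^3 - u) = u*(u - 3)*(u^2 - 1) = u*(u - 3)*(u - 1)*(u + 1)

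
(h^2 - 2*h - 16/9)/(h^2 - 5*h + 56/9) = (3*h + 2)/(3*h - 7)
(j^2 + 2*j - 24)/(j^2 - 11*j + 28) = (j + 6)/(j - 7)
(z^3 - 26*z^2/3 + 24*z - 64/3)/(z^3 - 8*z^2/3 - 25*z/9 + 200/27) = 9*(z^2 - 6*z + 8)/(9*z^2 - 25)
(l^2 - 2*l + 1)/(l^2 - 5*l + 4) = (l - 1)/(l - 4)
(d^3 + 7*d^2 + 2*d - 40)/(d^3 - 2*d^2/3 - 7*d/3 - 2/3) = 3*(d^2 + 9*d + 20)/(3*d^2 + 4*d + 1)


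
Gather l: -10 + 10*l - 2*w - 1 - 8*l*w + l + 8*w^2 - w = l*(11 - 8*w) + 8*w^2 - 3*w - 11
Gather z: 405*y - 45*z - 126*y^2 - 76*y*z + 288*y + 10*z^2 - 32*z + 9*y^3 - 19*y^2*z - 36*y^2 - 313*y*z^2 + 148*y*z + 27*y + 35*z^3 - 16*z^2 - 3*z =9*y^3 - 162*y^2 + 720*y + 35*z^3 + z^2*(-313*y - 6) + z*(-19*y^2 + 72*y - 80)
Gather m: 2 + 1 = 3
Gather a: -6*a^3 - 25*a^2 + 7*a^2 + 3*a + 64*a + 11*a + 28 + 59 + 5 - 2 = -6*a^3 - 18*a^2 + 78*a + 90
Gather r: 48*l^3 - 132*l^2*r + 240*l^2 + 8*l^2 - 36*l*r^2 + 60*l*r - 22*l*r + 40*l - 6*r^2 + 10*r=48*l^3 + 248*l^2 + 40*l + r^2*(-36*l - 6) + r*(-132*l^2 + 38*l + 10)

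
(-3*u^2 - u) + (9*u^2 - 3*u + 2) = 6*u^2 - 4*u + 2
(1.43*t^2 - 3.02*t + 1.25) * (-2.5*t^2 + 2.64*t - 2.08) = -3.575*t^4 + 11.3252*t^3 - 14.0722*t^2 + 9.5816*t - 2.6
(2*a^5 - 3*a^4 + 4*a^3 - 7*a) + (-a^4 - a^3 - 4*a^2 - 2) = 2*a^5 - 4*a^4 + 3*a^3 - 4*a^2 - 7*a - 2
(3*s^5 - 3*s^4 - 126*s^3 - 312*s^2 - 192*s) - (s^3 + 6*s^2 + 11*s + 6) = 3*s^5 - 3*s^4 - 127*s^3 - 318*s^2 - 203*s - 6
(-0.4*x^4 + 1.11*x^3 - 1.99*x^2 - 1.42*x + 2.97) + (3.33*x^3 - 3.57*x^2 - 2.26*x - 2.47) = -0.4*x^4 + 4.44*x^3 - 5.56*x^2 - 3.68*x + 0.5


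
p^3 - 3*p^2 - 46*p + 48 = (p - 8)*(p - 1)*(p + 6)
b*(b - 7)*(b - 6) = b^3 - 13*b^2 + 42*b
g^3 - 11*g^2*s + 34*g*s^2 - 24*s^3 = (g - 6*s)*(g - 4*s)*(g - s)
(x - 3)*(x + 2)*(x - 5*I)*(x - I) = x^4 - x^3 - 6*I*x^3 - 11*x^2 + 6*I*x^2 + 5*x + 36*I*x + 30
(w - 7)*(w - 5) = w^2 - 12*w + 35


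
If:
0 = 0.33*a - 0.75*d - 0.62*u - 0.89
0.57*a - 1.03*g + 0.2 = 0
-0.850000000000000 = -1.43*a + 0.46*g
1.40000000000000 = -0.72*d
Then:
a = 0.80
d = -1.94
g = 0.64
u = 1.34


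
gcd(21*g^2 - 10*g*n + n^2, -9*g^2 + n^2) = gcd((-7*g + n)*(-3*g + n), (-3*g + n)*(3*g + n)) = 3*g - n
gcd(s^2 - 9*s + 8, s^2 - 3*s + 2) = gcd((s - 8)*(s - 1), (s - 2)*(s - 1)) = s - 1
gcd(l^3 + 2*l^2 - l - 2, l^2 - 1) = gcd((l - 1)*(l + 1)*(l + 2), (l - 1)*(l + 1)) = l^2 - 1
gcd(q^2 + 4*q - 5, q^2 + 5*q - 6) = q - 1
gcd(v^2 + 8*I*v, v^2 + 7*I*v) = v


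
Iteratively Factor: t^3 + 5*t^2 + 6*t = (t + 2)*(t^2 + 3*t) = t*(t + 2)*(t + 3)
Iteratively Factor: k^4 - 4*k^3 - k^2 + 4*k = (k - 1)*(k^3 - 3*k^2 - 4*k) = (k - 4)*(k - 1)*(k^2 + k) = k*(k - 4)*(k - 1)*(k + 1)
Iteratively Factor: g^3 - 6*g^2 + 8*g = (g - 2)*(g^2 - 4*g) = (g - 4)*(g - 2)*(g)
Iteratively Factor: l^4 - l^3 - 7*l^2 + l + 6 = (l + 2)*(l^3 - 3*l^2 - l + 3) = (l - 3)*(l + 2)*(l^2 - 1) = (l - 3)*(l + 1)*(l + 2)*(l - 1)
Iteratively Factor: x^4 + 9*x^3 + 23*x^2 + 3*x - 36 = (x + 3)*(x^3 + 6*x^2 + 5*x - 12) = (x + 3)*(x + 4)*(x^2 + 2*x - 3) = (x + 3)^2*(x + 4)*(x - 1)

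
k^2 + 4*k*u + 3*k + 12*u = (k + 3)*(k + 4*u)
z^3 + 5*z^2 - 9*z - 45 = (z - 3)*(z + 3)*(z + 5)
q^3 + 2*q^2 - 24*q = q*(q - 4)*(q + 6)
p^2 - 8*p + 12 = (p - 6)*(p - 2)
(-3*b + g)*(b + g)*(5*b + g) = -15*b^3 - 13*b^2*g + 3*b*g^2 + g^3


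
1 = 1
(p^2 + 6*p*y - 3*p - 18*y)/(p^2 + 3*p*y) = (p^2 + 6*p*y - 3*p - 18*y)/(p*(p + 3*y))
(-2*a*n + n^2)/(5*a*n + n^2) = (-2*a + n)/(5*a + n)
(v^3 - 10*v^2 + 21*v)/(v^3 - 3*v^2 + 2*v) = (v^2 - 10*v + 21)/(v^2 - 3*v + 2)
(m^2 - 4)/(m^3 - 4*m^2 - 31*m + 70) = (m + 2)/(m^2 - 2*m - 35)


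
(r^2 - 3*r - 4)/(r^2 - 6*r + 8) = (r + 1)/(r - 2)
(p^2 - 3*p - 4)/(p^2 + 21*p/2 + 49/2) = 2*(p^2 - 3*p - 4)/(2*p^2 + 21*p + 49)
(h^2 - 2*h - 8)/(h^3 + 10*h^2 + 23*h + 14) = (h - 4)/(h^2 + 8*h + 7)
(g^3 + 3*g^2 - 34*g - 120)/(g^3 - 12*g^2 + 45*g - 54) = (g^2 + 9*g + 20)/(g^2 - 6*g + 9)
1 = 1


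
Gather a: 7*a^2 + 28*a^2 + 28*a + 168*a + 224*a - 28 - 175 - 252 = 35*a^2 + 420*a - 455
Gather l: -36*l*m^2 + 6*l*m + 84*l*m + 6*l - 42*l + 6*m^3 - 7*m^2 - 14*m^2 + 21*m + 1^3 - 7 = l*(-36*m^2 + 90*m - 36) + 6*m^3 - 21*m^2 + 21*m - 6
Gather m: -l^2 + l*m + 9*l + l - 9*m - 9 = -l^2 + 10*l + m*(l - 9) - 9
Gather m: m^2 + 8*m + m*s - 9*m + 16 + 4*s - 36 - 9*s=m^2 + m*(s - 1) - 5*s - 20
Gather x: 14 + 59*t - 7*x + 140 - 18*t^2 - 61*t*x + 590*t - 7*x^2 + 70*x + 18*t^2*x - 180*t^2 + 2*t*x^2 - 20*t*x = -198*t^2 + 649*t + x^2*(2*t - 7) + x*(18*t^2 - 81*t + 63) + 154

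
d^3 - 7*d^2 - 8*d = d*(d - 8)*(d + 1)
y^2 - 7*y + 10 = (y - 5)*(y - 2)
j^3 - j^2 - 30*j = j*(j - 6)*(j + 5)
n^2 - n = n*(n - 1)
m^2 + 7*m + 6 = (m + 1)*(m + 6)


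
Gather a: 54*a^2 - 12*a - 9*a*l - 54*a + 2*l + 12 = 54*a^2 + a*(-9*l - 66) + 2*l + 12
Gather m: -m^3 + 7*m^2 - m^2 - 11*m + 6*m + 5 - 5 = -m^3 + 6*m^2 - 5*m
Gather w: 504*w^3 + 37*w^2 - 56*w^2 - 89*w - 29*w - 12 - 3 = 504*w^3 - 19*w^2 - 118*w - 15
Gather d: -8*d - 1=-8*d - 1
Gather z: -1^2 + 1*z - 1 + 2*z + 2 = 3*z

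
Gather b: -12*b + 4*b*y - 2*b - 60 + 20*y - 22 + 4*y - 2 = b*(4*y - 14) + 24*y - 84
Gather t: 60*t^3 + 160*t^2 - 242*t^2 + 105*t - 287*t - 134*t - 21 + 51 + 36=60*t^3 - 82*t^2 - 316*t + 66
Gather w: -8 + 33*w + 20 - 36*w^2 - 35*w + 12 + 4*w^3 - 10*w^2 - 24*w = 4*w^3 - 46*w^2 - 26*w + 24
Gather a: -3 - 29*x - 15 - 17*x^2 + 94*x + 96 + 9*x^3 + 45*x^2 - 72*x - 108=9*x^3 + 28*x^2 - 7*x - 30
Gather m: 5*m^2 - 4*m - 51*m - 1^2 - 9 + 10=5*m^2 - 55*m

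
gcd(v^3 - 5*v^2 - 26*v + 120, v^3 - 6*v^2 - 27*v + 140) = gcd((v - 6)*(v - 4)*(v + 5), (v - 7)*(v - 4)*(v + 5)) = v^2 + v - 20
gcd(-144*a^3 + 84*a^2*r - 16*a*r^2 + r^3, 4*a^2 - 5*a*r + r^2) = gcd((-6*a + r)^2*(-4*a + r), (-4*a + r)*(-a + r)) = -4*a + r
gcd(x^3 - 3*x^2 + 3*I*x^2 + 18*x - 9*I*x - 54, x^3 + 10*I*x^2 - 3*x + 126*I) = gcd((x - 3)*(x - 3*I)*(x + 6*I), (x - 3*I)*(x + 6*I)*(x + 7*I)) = x^2 + 3*I*x + 18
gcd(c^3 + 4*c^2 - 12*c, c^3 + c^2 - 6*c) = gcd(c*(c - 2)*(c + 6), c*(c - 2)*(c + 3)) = c^2 - 2*c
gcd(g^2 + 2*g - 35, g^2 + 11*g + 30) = 1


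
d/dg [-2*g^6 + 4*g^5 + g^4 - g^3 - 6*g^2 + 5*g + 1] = -12*g^5 + 20*g^4 + 4*g^3 - 3*g^2 - 12*g + 5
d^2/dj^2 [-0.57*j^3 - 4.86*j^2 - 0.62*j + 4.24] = -3.42*j - 9.72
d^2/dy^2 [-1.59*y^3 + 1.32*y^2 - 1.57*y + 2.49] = 2.64 - 9.54*y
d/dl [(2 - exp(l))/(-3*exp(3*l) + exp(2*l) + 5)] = (-(exp(l) - 2)*(9*exp(l) - 2)*exp(l) + 3*exp(3*l) - exp(2*l) - 5)*exp(l)/(-3*exp(3*l) + exp(2*l) + 5)^2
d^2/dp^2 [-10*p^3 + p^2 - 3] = 2 - 60*p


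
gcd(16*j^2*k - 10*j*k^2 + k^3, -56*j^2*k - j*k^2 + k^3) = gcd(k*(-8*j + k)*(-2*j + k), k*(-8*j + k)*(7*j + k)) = 8*j*k - k^2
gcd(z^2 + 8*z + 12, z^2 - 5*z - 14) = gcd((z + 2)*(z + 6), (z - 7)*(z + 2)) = z + 2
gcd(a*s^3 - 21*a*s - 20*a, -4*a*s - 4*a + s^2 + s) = s + 1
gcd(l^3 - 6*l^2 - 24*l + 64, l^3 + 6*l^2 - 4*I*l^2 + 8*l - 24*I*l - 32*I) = l + 4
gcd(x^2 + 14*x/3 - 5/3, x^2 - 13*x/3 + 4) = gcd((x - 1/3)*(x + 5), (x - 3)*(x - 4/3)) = 1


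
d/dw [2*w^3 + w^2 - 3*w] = 6*w^2 + 2*w - 3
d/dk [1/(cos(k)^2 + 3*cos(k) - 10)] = (2*cos(k) + 3)*sin(k)/(cos(k)^2 + 3*cos(k) - 10)^2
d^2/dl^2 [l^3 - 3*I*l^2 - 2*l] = 6*l - 6*I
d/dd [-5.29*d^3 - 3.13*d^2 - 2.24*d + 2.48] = -15.87*d^2 - 6.26*d - 2.24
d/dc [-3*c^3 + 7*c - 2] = 7 - 9*c^2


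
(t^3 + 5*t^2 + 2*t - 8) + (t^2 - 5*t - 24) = t^3 + 6*t^2 - 3*t - 32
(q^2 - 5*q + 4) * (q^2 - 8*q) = q^4 - 13*q^3 + 44*q^2 - 32*q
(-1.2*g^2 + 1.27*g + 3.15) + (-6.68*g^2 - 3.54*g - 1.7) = -7.88*g^2 - 2.27*g + 1.45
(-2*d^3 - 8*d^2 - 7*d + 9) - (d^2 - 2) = -2*d^3 - 9*d^2 - 7*d + 11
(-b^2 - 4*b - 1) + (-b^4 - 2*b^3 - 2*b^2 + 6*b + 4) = -b^4 - 2*b^3 - 3*b^2 + 2*b + 3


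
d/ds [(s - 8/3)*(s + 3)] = 2*s + 1/3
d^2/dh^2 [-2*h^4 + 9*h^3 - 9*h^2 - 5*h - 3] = -24*h^2 + 54*h - 18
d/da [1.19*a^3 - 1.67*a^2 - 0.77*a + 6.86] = 3.57*a^2 - 3.34*a - 0.77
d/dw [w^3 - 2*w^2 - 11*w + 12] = 3*w^2 - 4*w - 11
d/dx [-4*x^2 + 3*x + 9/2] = 3 - 8*x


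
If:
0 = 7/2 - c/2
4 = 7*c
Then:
No Solution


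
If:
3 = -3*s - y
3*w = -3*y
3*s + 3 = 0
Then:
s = -1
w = 0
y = 0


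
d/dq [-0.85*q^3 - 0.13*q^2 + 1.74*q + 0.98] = -2.55*q^2 - 0.26*q + 1.74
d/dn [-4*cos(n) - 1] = 4*sin(n)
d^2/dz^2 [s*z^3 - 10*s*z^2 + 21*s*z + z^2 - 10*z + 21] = 6*s*z - 20*s + 2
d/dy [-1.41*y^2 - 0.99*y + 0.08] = -2.82*y - 0.99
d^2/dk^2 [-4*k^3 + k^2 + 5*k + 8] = 2 - 24*k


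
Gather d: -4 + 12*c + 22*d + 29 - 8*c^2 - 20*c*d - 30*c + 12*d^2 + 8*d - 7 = -8*c^2 - 18*c + 12*d^2 + d*(30 - 20*c) + 18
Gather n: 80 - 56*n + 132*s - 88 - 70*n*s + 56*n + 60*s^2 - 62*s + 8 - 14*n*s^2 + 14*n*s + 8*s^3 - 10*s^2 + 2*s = n*(-14*s^2 - 56*s) + 8*s^3 + 50*s^2 + 72*s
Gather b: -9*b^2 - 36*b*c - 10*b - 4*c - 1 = -9*b^2 + b*(-36*c - 10) - 4*c - 1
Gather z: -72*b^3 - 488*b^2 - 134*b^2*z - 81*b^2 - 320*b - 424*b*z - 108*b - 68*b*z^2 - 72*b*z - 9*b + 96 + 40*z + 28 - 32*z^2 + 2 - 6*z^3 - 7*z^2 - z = -72*b^3 - 569*b^2 - 437*b - 6*z^3 + z^2*(-68*b - 39) + z*(-134*b^2 - 496*b + 39) + 126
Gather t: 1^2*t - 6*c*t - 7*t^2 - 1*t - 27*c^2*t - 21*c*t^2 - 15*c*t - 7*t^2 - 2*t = t^2*(-21*c - 14) + t*(-27*c^2 - 21*c - 2)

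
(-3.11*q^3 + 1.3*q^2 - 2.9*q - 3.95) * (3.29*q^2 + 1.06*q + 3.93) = -10.2319*q^5 + 0.9804*q^4 - 20.3853*q^3 - 10.9605*q^2 - 15.584*q - 15.5235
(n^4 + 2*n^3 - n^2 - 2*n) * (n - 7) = n^5 - 5*n^4 - 15*n^3 + 5*n^2 + 14*n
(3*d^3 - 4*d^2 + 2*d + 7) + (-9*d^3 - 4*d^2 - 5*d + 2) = -6*d^3 - 8*d^2 - 3*d + 9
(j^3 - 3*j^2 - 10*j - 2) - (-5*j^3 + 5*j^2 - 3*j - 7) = 6*j^3 - 8*j^2 - 7*j + 5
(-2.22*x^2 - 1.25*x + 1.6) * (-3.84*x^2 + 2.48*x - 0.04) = 8.5248*x^4 - 0.7056*x^3 - 9.1552*x^2 + 4.018*x - 0.064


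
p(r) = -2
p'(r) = 0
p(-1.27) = -2.00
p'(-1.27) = 0.00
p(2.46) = -2.00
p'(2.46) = 0.00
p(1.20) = -2.00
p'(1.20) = 0.00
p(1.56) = -2.00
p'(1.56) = 0.00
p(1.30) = -2.00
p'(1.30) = 0.00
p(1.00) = -2.00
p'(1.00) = 0.00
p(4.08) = -2.00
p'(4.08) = 0.00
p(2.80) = -2.00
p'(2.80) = 0.00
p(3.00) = -2.00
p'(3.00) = 0.00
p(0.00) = -2.00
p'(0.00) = 0.00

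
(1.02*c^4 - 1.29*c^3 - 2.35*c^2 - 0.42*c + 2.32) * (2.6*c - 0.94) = 2.652*c^5 - 4.3128*c^4 - 4.8974*c^3 + 1.117*c^2 + 6.4268*c - 2.1808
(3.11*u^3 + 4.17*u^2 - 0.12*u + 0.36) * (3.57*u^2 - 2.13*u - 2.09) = 11.1027*u^5 + 8.2626*u^4 - 15.8104*u^3 - 7.1745*u^2 - 0.516*u - 0.7524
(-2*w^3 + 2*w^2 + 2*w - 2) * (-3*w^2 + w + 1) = 6*w^5 - 8*w^4 - 6*w^3 + 10*w^2 - 2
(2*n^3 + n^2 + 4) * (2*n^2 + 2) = 4*n^5 + 2*n^4 + 4*n^3 + 10*n^2 + 8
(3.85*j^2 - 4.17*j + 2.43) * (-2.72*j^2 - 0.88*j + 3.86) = -10.472*j^4 + 7.9544*j^3 + 11.921*j^2 - 18.2346*j + 9.3798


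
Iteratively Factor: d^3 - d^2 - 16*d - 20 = (d - 5)*(d^2 + 4*d + 4) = (d - 5)*(d + 2)*(d + 2)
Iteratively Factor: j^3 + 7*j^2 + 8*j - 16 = (j - 1)*(j^2 + 8*j + 16) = (j - 1)*(j + 4)*(j + 4)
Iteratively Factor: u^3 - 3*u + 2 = (u + 2)*(u^2 - 2*u + 1) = (u - 1)*(u + 2)*(u - 1)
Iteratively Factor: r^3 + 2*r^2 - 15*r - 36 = (r - 4)*(r^2 + 6*r + 9) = (r - 4)*(r + 3)*(r + 3)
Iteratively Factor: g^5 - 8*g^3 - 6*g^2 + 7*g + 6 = (g - 1)*(g^4 + g^3 - 7*g^2 - 13*g - 6) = (g - 1)*(g + 1)*(g^3 - 7*g - 6) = (g - 3)*(g - 1)*(g + 1)*(g^2 + 3*g + 2) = (g - 3)*(g - 1)*(g + 1)*(g + 2)*(g + 1)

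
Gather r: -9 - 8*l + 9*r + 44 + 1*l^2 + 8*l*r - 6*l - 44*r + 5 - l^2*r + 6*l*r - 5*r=l^2 - 14*l + r*(-l^2 + 14*l - 40) + 40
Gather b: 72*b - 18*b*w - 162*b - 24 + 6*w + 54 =b*(-18*w - 90) + 6*w + 30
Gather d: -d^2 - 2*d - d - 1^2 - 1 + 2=-d^2 - 3*d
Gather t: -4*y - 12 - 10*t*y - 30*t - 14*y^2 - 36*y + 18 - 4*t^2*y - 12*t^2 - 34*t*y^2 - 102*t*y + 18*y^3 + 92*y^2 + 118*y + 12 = t^2*(-4*y - 12) + t*(-34*y^2 - 112*y - 30) + 18*y^3 + 78*y^2 + 78*y + 18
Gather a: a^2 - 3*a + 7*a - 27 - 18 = a^2 + 4*a - 45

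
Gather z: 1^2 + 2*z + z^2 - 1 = z^2 + 2*z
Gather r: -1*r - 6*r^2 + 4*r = -6*r^2 + 3*r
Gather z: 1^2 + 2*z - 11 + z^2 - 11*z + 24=z^2 - 9*z + 14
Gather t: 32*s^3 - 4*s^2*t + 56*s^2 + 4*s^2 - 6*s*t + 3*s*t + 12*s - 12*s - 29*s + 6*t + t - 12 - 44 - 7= 32*s^3 + 60*s^2 - 29*s + t*(-4*s^2 - 3*s + 7) - 63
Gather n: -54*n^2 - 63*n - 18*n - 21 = -54*n^2 - 81*n - 21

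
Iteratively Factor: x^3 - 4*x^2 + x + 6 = (x + 1)*(x^2 - 5*x + 6) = (x - 2)*(x + 1)*(x - 3)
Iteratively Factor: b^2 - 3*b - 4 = (b - 4)*(b + 1)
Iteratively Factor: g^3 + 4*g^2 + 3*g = (g + 1)*(g^2 + 3*g) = g*(g + 1)*(g + 3)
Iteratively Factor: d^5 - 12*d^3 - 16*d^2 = (d + 2)*(d^4 - 2*d^3 - 8*d^2) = (d + 2)^2*(d^3 - 4*d^2) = d*(d + 2)^2*(d^2 - 4*d) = d^2*(d + 2)^2*(d - 4)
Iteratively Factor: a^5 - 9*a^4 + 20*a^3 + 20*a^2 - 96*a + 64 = (a + 2)*(a^4 - 11*a^3 + 42*a^2 - 64*a + 32) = (a - 1)*(a + 2)*(a^3 - 10*a^2 + 32*a - 32) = (a - 2)*(a - 1)*(a + 2)*(a^2 - 8*a + 16) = (a - 4)*(a - 2)*(a - 1)*(a + 2)*(a - 4)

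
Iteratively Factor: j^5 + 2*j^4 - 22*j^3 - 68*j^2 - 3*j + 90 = (j - 5)*(j^4 + 7*j^3 + 13*j^2 - 3*j - 18) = (j - 5)*(j + 2)*(j^3 + 5*j^2 + 3*j - 9) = (j - 5)*(j + 2)*(j + 3)*(j^2 + 2*j - 3) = (j - 5)*(j - 1)*(j + 2)*(j + 3)*(j + 3)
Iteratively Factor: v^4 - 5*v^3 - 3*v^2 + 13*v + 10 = (v + 1)*(v^3 - 6*v^2 + 3*v + 10) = (v - 5)*(v + 1)*(v^2 - v - 2) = (v - 5)*(v + 1)^2*(v - 2)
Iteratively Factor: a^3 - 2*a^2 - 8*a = (a)*(a^2 - 2*a - 8) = a*(a + 2)*(a - 4)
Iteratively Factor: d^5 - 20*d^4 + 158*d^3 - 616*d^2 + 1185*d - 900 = (d - 4)*(d^4 - 16*d^3 + 94*d^2 - 240*d + 225) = (d - 4)*(d - 3)*(d^3 - 13*d^2 + 55*d - 75) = (d - 4)*(d - 3)^2*(d^2 - 10*d + 25) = (d - 5)*(d - 4)*(d - 3)^2*(d - 5)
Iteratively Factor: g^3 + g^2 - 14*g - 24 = (g - 4)*(g^2 + 5*g + 6) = (g - 4)*(g + 3)*(g + 2)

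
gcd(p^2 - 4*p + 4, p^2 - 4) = p - 2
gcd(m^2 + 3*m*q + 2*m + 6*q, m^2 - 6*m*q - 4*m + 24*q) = 1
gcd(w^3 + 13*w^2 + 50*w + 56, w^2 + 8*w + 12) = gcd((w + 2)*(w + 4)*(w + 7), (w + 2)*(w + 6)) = w + 2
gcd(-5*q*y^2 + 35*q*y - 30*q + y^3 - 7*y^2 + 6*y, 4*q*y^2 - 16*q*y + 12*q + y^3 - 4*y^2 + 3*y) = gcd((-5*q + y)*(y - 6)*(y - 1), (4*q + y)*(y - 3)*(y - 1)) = y - 1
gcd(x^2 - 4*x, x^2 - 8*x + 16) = x - 4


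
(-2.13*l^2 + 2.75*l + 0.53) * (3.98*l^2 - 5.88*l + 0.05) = -8.4774*l^4 + 23.4694*l^3 - 14.1671*l^2 - 2.9789*l + 0.0265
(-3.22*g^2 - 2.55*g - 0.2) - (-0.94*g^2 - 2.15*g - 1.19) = -2.28*g^2 - 0.4*g + 0.99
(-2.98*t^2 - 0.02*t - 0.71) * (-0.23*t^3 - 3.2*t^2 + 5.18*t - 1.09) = 0.6854*t^5 + 9.5406*t^4 - 15.2091*t^3 + 5.4166*t^2 - 3.656*t + 0.7739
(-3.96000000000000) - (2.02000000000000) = -5.98000000000000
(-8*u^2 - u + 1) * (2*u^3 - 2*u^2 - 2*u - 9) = -16*u^5 + 14*u^4 + 20*u^3 + 72*u^2 + 7*u - 9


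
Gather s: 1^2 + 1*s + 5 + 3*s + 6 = 4*s + 12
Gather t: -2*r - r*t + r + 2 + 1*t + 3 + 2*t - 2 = -r + t*(3 - r) + 3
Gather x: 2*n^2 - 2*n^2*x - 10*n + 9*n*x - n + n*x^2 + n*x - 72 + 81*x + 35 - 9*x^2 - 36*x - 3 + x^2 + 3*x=2*n^2 - 11*n + x^2*(n - 8) + x*(-2*n^2 + 10*n + 48) - 40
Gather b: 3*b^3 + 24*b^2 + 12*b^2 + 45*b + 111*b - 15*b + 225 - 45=3*b^3 + 36*b^2 + 141*b + 180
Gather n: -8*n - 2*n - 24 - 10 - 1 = -10*n - 35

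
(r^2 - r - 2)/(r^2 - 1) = (r - 2)/(r - 1)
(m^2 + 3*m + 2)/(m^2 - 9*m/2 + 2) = 2*(m^2 + 3*m + 2)/(2*m^2 - 9*m + 4)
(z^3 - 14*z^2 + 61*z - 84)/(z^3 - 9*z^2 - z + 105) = (z^2 - 7*z + 12)/(z^2 - 2*z - 15)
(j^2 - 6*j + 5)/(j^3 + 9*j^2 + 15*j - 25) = (j - 5)/(j^2 + 10*j + 25)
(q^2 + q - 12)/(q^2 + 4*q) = (q - 3)/q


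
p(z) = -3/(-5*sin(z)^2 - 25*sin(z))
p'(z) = -3*(10*sin(z)*cos(z) + 25*cos(z))/(-5*sin(z)^2 - 25*sin(z))^2 = -3*(2*sin(z) + 5)*cos(z)/(5*(sin(z) + 5)^2*sin(z)^2)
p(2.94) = 0.58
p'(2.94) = 2.93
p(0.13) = 0.90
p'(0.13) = -7.08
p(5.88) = -0.33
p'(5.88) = -0.71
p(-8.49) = -0.18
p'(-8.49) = 0.11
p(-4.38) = 0.11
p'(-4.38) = 0.04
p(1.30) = 0.10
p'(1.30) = -0.03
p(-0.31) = -0.42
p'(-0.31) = -1.22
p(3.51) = -0.36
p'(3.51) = 0.86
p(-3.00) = -0.88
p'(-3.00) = 5.96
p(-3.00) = -0.88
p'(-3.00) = 5.96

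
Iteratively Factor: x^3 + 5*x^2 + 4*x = (x + 4)*(x^2 + x) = x*(x + 4)*(x + 1)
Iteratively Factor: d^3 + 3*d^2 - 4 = (d + 2)*(d^2 + d - 2) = (d + 2)^2*(d - 1)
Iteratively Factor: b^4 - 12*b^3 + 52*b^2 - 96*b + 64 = (b - 2)*(b^3 - 10*b^2 + 32*b - 32) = (b - 2)^2*(b^2 - 8*b + 16) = (b - 4)*(b - 2)^2*(b - 4)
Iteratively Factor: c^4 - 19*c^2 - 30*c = (c)*(c^3 - 19*c - 30) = c*(c - 5)*(c^2 + 5*c + 6) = c*(c - 5)*(c + 3)*(c + 2)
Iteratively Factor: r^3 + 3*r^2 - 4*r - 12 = (r - 2)*(r^2 + 5*r + 6) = (r - 2)*(r + 2)*(r + 3)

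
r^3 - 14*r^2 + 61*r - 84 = (r - 7)*(r - 4)*(r - 3)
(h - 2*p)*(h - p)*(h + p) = h^3 - 2*h^2*p - h*p^2 + 2*p^3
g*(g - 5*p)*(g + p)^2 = g^4 - 3*g^3*p - 9*g^2*p^2 - 5*g*p^3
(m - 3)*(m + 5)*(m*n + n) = m^3*n + 3*m^2*n - 13*m*n - 15*n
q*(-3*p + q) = -3*p*q + q^2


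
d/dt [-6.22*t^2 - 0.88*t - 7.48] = -12.44*t - 0.88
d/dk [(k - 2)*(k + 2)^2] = (k + 2)*(3*k - 2)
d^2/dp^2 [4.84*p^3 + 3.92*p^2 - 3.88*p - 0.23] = 29.04*p + 7.84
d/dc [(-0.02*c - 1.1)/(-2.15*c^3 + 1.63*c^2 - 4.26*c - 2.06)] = (-0.086*c^3 - 7.0624*c^2 + 3.586*c - 4.6448)/(4.6225*c^6 - 7.009*c^5 + 20.9749*c^4 - 5.0296*c^3 + 11.432*c^2 + 17.5512*c + 4.2436)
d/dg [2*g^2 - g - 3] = 4*g - 1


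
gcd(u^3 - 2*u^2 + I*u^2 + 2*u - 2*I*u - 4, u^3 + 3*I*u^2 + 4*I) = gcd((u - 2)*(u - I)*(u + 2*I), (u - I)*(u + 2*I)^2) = u^2 + I*u + 2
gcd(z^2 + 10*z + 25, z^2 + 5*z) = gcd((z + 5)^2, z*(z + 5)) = z + 5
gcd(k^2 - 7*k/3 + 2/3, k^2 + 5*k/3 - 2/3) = k - 1/3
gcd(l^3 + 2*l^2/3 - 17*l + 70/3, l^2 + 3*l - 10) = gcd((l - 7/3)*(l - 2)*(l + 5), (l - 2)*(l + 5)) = l^2 + 3*l - 10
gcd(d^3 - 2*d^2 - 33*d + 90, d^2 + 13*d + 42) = d + 6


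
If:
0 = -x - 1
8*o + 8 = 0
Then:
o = -1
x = -1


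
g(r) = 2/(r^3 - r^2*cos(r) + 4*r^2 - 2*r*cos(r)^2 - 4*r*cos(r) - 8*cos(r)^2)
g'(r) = 2*(-r^2*sin(r) - 3*r^2 - 4*r*sin(r)*cos(r) - 4*r*sin(r) + 2*r*cos(r) - 8*r - 16*sin(r)*cos(r) + 2*cos(r)^2 + 4*cos(r))/(r^3 - r^2*cos(r) + 4*r^2 - 2*r*cos(r)^2 - 4*r*cos(r) - 8*cos(r)^2)^2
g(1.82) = 0.09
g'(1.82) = -0.14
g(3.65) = 0.02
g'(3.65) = -0.01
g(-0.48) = -0.62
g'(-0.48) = 2.38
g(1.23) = 0.44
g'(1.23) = -2.34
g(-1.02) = 0.65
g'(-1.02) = 2.00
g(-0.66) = -2.06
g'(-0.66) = 26.34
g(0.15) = -0.23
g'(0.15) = 0.06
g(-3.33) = 0.51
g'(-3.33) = -0.15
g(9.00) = 0.00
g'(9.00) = 0.00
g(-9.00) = -0.00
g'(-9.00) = 0.00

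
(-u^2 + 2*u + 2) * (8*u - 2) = -8*u^3 + 18*u^2 + 12*u - 4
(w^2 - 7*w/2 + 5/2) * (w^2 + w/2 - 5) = w^4 - 3*w^3 - 17*w^2/4 + 75*w/4 - 25/2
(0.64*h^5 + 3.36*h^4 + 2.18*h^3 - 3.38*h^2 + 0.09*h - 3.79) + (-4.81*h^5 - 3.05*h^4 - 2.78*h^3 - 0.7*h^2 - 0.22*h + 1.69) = -4.17*h^5 + 0.31*h^4 - 0.6*h^3 - 4.08*h^2 - 0.13*h - 2.1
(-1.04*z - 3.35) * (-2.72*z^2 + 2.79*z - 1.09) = 2.8288*z^3 + 6.2104*z^2 - 8.2129*z + 3.6515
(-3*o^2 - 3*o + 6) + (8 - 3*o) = -3*o^2 - 6*o + 14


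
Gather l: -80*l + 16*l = -64*l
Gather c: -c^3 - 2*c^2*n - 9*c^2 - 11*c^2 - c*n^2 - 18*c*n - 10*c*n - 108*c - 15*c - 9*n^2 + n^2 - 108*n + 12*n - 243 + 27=-c^3 + c^2*(-2*n - 20) + c*(-n^2 - 28*n - 123) - 8*n^2 - 96*n - 216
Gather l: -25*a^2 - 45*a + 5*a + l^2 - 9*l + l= -25*a^2 - 40*a + l^2 - 8*l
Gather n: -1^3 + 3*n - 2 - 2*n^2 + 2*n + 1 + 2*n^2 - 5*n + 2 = 0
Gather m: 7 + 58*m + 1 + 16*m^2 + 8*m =16*m^2 + 66*m + 8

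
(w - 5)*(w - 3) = w^2 - 8*w + 15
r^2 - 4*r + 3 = (r - 3)*(r - 1)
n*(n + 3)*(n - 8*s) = n^3 - 8*n^2*s + 3*n^2 - 24*n*s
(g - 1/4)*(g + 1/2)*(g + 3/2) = g^3 + 7*g^2/4 + g/4 - 3/16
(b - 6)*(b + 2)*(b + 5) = b^3 + b^2 - 32*b - 60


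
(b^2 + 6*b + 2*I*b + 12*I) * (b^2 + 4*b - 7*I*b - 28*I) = b^4 + 10*b^3 - 5*I*b^3 + 38*b^2 - 50*I*b^2 + 140*b - 120*I*b + 336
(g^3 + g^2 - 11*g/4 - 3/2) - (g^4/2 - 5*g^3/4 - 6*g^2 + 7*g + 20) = -g^4/2 + 9*g^3/4 + 7*g^2 - 39*g/4 - 43/2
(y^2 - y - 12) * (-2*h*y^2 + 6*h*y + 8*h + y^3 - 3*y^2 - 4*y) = -2*h*y^4 + 8*h*y^3 + 26*h*y^2 - 80*h*y - 96*h + y^5 - 4*y^4 - 13*y^3 + 40*y^2 + 48*y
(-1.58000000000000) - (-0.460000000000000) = -1.12000000000000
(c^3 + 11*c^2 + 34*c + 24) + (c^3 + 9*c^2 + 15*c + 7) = 2*c^3 + 20*c^2 + 49*c + 31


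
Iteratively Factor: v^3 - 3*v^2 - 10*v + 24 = (v - 4)*(v^2 + v - 6) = (v - 4)*(v - 2)*(v + 3)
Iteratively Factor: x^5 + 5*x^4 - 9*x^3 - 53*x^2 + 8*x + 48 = (x - 3)*(x^4 + 8*x^3 + 15*x^2 - 8*x - 16) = (x - 3)*(x + 4)*(x^3 + 4*x^2 - x - 4) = (x - 3)*(x + 4)^2*(x^2 - 1) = (x - 3)*(x - 1)*(x + 4)^2*(x + 1)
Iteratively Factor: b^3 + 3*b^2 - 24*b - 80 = (b + 4)*(b^2 - b - 20) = (b + 4)^2*(b - 5)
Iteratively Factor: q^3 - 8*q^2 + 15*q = (q - 5)*(q^2 - 3*q) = q*(q - 5)*(q - 3)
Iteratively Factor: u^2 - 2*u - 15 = (u - 5)*(u + 3)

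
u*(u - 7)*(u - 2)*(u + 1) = u^4 - 8*u^3 + 5*u^2 + 14*u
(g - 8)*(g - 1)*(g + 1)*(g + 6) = g^4 - 2*g^3 - 49*g^2 + 2*g + 48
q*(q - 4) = q^2 - 4*q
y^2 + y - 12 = (y - 3)*(y + 4)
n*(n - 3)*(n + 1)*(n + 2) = n^4 - 7*n^2 - 6*n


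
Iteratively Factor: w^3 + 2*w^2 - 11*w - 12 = (w + 1)*(w^2 + w - 12) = (w + 1)*(w + 4)*(w - 3)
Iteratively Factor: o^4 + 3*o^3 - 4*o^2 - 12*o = (o + 2)*(o^3 + o^2 - 6*o) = (o - 2)*(o + 2)*(o^2 + 3*o) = o*(o - 2)*(o + 2)*(o + 3)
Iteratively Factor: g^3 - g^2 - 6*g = (g + 2)*(g^2 - 3*g) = g*(g + 2)*(g - 3)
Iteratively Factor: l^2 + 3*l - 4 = (l + 4)*(l - 1)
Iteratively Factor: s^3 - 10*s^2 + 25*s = (s - 5)*(s^2 - 5*s) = (s - 5)^2*(s)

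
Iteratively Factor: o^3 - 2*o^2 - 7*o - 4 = (o - 4)*(o^2 + 2*o + 1) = (o - 4)*(o + 1)*(o + 1)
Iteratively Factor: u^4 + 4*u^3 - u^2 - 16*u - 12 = (u + 2)*(u^3 + 2*u^2 - 5*u - 6) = (u - 2)*(u + 2)*(u^2 + 4*u + 3) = (u - 2)*(u + 2)*(u + 3)*(u + 1)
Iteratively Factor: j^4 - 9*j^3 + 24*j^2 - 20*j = (j - 2)*(j^3 - 7*j^2 + 10*j) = j*(j - 2)*(j^2 - 7*j + 10) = j*(j - 5)*(j - 2)*(j - 2)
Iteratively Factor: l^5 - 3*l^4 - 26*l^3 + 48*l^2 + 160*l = (l)*(l^4 - 3*l^3 - 26*l^2 + 48*l + 160) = l*(l - 4)*(l^3 + l^2 - 22*l - 40) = l*(l - 4)*(l + 4)*(l^2 - 3*l - 10) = l*(l - 5)*(l - 4)*(l + 4)*(l + 2)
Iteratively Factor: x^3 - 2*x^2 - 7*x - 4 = (x + 1)*(x^2 - 3*x - 4) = (x - 4)*(x + 1)*(x + 1)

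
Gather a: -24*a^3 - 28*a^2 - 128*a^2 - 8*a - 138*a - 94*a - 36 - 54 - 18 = -24*a^3 - 156*a^2 - 240*a - 108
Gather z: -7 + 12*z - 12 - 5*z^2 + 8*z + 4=-5*z^2 + 20*z - 15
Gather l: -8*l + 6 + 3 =9 - 8*l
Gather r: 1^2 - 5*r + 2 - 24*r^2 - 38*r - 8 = -24*r^2 - 43*r - 5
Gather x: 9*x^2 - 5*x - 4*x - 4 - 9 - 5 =9*x^2 - 9*x - 18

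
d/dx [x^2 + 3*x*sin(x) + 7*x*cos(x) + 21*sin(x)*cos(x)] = -7*x*sin(x) + 3*x*cos(x) + 2*x + 3*sin(x) + 7*cos(x) + 21*cos(2*x)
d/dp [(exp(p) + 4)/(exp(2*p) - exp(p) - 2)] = (-(exp(p) + 4)*(2*exp(p) - 1) + exp(2*p) - exp(p) - 2)*exp(p)/(-exp(2*p) + exp(p) + 2)^2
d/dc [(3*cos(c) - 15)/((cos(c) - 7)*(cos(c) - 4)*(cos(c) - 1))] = 3*(243*cos(c) - 27*cos(2*c) + cos(3*c) - 361)*sin(c)/(2*(cos(c) - 7)^2*(cos(c) - 4)^2*(cos(c) - 1)^2)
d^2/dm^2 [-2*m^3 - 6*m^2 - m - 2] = -12*m - 12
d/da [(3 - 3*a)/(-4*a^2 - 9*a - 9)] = 6*(-2*a^2 + 4*a + 9)/(16*a^4 + 72*a^3 + 153*a^2 + 162*a + 81)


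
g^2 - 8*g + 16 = (g - 4)^2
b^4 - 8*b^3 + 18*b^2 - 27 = (b - 3)^3*(b + 1)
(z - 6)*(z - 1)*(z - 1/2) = z^3 - 15*z^2/2 + 19*z/2 - 3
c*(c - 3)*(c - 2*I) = c^3 - 3*c^2 - 2*I*c^2 + 6*I*c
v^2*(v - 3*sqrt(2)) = v^3 - 3*sqrt(2)*v^2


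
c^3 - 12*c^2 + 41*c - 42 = (c - 7)*(c - 3)*(c - 2)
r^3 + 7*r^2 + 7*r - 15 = (r - 1)*(r + 3)*(r + 5)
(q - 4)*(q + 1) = q^2 - 3*q - 4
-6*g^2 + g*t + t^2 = (-2*g + t)*(3*g + t)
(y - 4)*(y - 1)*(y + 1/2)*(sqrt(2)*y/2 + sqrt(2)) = sqrt(2)*y^4/2 - 5*sqrt(2)*y^3/4 - 15*sqrt(2)*y^2/4 + 5*sqrt(2)*y/2 + 2*sqrt(2)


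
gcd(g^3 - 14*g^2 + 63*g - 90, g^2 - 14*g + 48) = g - 6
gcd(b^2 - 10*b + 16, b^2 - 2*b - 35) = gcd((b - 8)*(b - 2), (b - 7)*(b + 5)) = 1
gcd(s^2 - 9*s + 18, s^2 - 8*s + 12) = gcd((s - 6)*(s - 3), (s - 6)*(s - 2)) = s - 6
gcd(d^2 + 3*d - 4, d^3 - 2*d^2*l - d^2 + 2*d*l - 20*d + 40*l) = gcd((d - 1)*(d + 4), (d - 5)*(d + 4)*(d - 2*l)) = d + 4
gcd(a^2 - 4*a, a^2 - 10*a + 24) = a - 4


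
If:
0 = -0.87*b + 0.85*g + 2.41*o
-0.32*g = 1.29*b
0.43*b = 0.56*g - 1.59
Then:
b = -0.59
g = 2.38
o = -1.05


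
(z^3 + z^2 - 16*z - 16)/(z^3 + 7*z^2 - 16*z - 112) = (z + 1)/(z + 7)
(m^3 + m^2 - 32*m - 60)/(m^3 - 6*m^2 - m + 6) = (m^2 + 7*m + 10)/(m^2 - 1)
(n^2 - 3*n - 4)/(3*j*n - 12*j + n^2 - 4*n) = (n + 1)/(3*j + n)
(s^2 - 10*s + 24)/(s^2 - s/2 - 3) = 2*(-s^2 + 10*s - 24)/(-2*s^2 + s + 6)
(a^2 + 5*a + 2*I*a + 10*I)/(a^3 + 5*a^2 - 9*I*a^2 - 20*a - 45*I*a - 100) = (a + 2*I)/(a^2 - 9*I*a - 20)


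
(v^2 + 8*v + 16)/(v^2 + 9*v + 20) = (v + 4)/(v + 5)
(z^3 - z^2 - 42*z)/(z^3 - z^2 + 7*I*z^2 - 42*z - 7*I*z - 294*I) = z/(z + 7*I)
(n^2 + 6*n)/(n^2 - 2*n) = (n + 6)/(n - 2)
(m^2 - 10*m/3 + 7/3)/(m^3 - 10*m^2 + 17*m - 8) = (m - 7/3)/(m^2 - 9*m + 8)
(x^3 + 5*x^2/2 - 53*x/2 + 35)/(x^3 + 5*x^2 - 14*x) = (x - 5/2)/x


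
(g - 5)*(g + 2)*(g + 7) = g^3 + 4*g^2 - 31*g - 70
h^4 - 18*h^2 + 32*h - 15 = (h - 3)*(h - 1)^2*(h + 5)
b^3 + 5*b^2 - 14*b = b*(b - 2)*(b + 7)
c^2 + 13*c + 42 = (c + 6)*(c + 7)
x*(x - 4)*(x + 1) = x^3 - 3*x^2 - 4*x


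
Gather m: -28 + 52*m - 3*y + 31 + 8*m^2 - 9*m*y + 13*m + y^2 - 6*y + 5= 8*m^2 + m*(65 - 9*y) + y^2 - 9*y + 8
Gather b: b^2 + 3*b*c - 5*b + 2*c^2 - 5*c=b^2 + b*(3*c - 5) + 2*c^2 - 5*c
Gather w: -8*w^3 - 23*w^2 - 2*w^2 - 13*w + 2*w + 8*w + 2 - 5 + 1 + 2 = -8*w^3 - 25*w^2 - 3*w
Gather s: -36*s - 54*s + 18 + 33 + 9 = 60 - 90*s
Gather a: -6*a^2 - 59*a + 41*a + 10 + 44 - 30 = -6*a^2 - 18*a + 24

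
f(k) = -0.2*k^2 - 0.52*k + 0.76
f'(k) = -0.4*k - 0.52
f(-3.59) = 0.05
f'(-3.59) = 0.92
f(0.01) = 0.75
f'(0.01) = -0.52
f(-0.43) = 0.95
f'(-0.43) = -0.35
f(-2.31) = 0.89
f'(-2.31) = 0.40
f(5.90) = -9.27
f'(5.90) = -2.88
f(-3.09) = 0.46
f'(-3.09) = 0.72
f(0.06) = 0.73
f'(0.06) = -0.54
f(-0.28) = 0.89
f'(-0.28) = -0.41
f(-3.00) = 0.52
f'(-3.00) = 0.68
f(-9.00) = -10.76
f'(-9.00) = 3.08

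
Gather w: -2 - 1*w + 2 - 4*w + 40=40 - 5*w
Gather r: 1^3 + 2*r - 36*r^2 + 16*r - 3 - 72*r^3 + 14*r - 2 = -72*r^3 - 36*r^2 + 32*r - 4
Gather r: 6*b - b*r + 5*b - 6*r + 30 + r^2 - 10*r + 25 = 11*b + r^2 + r*(-b - 16) + 55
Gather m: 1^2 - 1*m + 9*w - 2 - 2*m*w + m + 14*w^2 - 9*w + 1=-2*m*w + 14*w^2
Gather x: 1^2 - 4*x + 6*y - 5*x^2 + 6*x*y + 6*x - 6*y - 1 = -5*x^2 + x*(6*y + 2)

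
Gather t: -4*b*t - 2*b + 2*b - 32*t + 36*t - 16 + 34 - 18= t*(4 - 4*b)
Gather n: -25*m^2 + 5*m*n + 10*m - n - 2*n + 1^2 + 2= -25*m^2 + 10*m + n*(5*m - 3) + 3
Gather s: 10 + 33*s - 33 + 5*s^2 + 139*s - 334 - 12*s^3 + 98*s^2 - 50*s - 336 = -12*s^3 + 103*s^2 + 122*s - 693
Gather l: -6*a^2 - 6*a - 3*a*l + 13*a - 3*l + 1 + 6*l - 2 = -6*a^2 + 7*a + l*(3 - 3*a) - 1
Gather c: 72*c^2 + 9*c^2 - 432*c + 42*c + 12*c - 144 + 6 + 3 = 81*c^2 - 378*c - 135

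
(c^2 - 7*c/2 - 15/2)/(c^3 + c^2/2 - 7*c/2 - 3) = (c - 5)/(c^2 - c - 2)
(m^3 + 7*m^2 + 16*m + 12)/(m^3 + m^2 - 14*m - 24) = (m + 2)/(m - 4)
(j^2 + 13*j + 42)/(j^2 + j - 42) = (j + 6)/(j - 6)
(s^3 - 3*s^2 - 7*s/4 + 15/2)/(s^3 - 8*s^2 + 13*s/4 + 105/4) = (s - 2)/(s - 7)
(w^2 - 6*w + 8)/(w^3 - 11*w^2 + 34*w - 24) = (w - 2)/(w^2 - 7*w + 6)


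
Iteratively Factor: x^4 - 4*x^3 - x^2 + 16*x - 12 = (x - 2)*(x^3 - 2*x^2 - 5*x + 6) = (x - 2)*(x + 2)*(x^2 - 4*x + 3) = (x - 2)*(x - 1)*(x + 2)*(x - 3)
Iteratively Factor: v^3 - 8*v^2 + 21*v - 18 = (v - 2)*(v^2 - 6*v + 9) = (v - 3)*(v - 2)*(v - 3)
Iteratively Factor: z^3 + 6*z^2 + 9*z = (z + 3)*(z^2 + 3*z) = (z + 3)^2*(z)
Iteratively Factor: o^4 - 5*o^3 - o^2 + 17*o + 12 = (o - 3)*(o^3 - 2*o^2 - 7*o - 4) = (o - 4)*(o - 3)*(o^2 + 2*o + 1) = (o - 4)*(o - 3)*(o + 1)*(o + 1)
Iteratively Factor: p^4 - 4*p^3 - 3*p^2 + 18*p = (p - 3)*(p^3 - p^2 - 6*p) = p*(p - 3)*(p^2 - p - 6) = p*(p - 3)*(p + 2)*(p - 3)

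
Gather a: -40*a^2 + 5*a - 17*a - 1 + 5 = -40*a^2 - 12*a + 4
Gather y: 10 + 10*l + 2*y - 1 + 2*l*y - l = 9*l + y*(2*l + 2) + 9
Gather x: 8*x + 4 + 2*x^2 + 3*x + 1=2*x^2 + 11*x + 5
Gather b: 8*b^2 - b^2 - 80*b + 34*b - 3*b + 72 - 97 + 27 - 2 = 7*b^2 - 49*b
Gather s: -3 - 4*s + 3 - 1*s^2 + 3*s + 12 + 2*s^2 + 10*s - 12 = s^2 + 9*s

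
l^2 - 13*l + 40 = (l - 8)*(l - 5)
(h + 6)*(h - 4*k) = h^2 - 4*h*k + 6*h - 24*k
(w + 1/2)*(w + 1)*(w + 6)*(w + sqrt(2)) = w^4 + sqrt(2)*w^3 + 15*w^3/2 + 19*w^2/2 + 15*sqrt(2)*w^2/2 + 3*w + 19*sqrt(2)*w/2 + 3*sqrt(2)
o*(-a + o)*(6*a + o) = -6*a^2*o + 5*a*o^2 + o^3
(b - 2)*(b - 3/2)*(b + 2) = b^3 - 3*b^2/2 - 4*b + 6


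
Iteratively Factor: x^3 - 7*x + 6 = (x - 2)*(x^2 + 2*x - 3) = (x - 2)*(x + 3)*(x - 1)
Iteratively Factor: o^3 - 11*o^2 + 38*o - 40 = (o - 2)*(o^2 - 9*o + 20) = (o - 4)*(o - 2)*(o - 5)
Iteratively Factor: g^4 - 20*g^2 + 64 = (g - 4)*(g^3 + 4*g^2 - 4*g - 16) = (g - 4)*(g + 2)*(g^2 + 2*g - 8) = (g - 4)*(g - 2)*(g + 2)*(g + 4)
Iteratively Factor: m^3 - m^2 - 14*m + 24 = (m - 2)*(m^2 + m - 12) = (m - 3)*(m - 2)*(m + 4)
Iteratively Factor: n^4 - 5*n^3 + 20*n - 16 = (n - 4)*(n^3 - n^2 - 4*n + 4) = (n - 4)*(n + 2)*(n^2 - 3*n + 2) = (n - 4)*(n - 1)*(n + 2)*(n - 2)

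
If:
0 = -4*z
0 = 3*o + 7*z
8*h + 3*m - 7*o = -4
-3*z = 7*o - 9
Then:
No Solution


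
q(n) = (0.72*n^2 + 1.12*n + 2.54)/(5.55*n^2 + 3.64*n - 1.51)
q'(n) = (-11.1*n - 3.64)*(0.72*n^2 + 1.12*n + 2.54)/(5.55*n^2 + 3.64*n - 1.51)^2 + (1.44*n + 1.12)/(5.55*n^2 + 3.64*n - 1.51) = (-3.5952*n^2 - 30.3684*n - 10.9368)/(30.8025*n^4 + 40.404*n^3 - 3.5114*n^2 - 10.9928*n + 2.2801)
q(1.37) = 0.39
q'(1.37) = -0.31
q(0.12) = -2.70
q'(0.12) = -14.83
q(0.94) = 0.62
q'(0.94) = -0.92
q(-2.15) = 0.21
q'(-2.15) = 0.14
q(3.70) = 0.19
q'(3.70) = -0.02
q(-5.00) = 0.13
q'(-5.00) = 0.00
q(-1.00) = 5.35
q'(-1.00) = 98.98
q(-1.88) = 0.26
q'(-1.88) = 0.26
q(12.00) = 0.14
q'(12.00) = -0.00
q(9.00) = 0.15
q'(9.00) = -0.00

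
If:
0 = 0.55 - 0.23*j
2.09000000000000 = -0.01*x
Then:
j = 2.39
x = -209.00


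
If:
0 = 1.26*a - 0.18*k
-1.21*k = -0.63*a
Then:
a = 0.00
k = 0.00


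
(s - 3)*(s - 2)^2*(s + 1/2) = s^4 - 13*s^3/2 + 25*s^2/2 - 4*s - 6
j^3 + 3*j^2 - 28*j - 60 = (j - 5)*(j + 2)*(j + 6)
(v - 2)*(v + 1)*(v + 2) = v^3 + v^2 - 4*v - 4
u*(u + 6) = u^2 + 6*u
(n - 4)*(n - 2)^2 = n^3 - 8*n^2 + 20*n - 16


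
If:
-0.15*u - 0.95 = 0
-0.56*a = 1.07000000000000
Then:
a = -1.91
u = -6.33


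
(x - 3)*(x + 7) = x^2 + 4*x - 21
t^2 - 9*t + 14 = (t - 7)*(t - 2)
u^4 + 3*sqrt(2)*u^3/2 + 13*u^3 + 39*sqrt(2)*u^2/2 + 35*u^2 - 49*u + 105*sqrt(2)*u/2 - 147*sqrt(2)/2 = (u - 1)*(u + 7)^2*(u + 3*sqrt(2)/2)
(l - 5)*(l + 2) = l^2 - 3*l - 10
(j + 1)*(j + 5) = j^2 + 6*j + 5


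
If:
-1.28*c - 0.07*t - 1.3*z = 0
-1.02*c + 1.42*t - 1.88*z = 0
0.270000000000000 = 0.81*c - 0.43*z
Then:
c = 0.22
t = -0.12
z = -0.21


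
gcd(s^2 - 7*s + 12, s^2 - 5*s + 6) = s - 3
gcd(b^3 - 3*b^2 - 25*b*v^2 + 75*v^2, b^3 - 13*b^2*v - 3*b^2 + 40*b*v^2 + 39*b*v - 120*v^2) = -b^2 + 5*b*v + 3*b - 15*v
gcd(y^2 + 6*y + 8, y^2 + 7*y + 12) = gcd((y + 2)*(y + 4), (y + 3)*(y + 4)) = y + 4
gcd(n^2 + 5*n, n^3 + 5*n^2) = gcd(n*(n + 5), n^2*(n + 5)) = n^2 + 5*n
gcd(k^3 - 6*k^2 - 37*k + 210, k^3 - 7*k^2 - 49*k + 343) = k - 7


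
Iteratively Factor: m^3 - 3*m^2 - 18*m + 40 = (m - 2)*(m^2 - m - 20) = (m - 5)*(m - 2)*(m + 4)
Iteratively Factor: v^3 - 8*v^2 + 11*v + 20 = (v + 1)*(v^2 - 9*v + 20) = (v - 5)*(v + 1)*(v - 4)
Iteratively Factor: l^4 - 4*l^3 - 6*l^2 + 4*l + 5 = (l - 1)*(l^3 - 3*l^2 - 9*l - 5) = (l - 1)*(l + 1)*(l^2 - 4*l - 5) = (l - 1)*(l + 1)^2*(l - 5)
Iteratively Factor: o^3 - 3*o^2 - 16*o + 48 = (o + 4)*(o^2 - 7*o + 12) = (o - 4)*(o + 4)*(o - 3)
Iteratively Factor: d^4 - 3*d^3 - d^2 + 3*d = (d - 3)*(d^3 - d) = (d - 3)*(d + 1)*(d^2 - d) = d*(d - 3)*(d + 1)*(d - 1)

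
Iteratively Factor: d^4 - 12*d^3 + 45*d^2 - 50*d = (d)*(d^3 - 12*d^2 + 45*d - 50) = d*(d - 2)*(d^2 - 10*d + 25) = d*(d - 5)*(d - 2)*(d - 5)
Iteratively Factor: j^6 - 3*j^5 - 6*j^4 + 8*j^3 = (j)*(j^5 - 3*j^4 - 6*j^3 + 8*j^2) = j*(j - 4)*(j^4 + j^3 - 2*j^2) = j^2*(j - 4)*(j^3 + j^2 - 2*j) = j^2*(j - 4)*(j - 1)*(j^2 + 2*j) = j^2*(j - 4)*(j - 1)*(j + 2)*(j)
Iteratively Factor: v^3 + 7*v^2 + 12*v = (v + 4)*(v^2 + 3*v) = (v + 3)*(v + 4)*(v)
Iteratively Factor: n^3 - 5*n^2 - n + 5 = (n + 1)*(n^2 - 6*n + 5) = (n - 1)*(n + 1)*(n - 5)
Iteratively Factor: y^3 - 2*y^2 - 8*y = (y + 2)*(y^2 - 4*y) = y*(y + 2)*(y - 4)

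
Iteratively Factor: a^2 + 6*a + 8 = (a + 4)*(a + 2)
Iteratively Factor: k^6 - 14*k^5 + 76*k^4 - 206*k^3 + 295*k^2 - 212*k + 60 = (k - 1)*(k^5 - 13*k^4 + 63*k^3 - 143*k^2 + 152*k - 60) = (k - 2)*(k - 1)*(k^4 - 11*k^3 + 41*k^2 - 61*k + 30) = (k - 3)*(k - 2)*(k - 1)*(k^3 - 8*k^2 + 17*k - 10) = (k - 3)*(k - 2)^2*(k - 1)*(k^2 - 6*k + 5) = (k - 3)*(k - 2)^2*(k - 1)^2*(k - 5)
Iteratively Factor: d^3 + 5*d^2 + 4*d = (d + 4)*(d^2 + d) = d*(d + 4)*(d + 1)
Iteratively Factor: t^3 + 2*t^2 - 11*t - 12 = (t + 1)*(t^2 + t - 12) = (t - 3)*(t + 1)*(t + 4)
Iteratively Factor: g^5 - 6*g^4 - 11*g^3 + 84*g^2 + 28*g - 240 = (g + 2)*(g^4 - 8*g^3 + 5*g^2 + 74*g - 120) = (g - 4)*(g + 2)*(g^3 - 4*g^2 - 11*g + 30) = (g - 4)*(g - 2)*(g + 2)*(g^2 - 2*g - 15) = (g - 5)*(g - 4)*(g - 2)*(g + 2)*(g + 3)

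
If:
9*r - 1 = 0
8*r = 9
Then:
No Solution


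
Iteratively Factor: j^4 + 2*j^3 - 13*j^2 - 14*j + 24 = (j - 3)*(j^3 + 5*j^2 + 2*j - 8) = (j - 3)*(j - 1)*(j^2 + 6*j + 8) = (j - 3)*(j - 1)*(j + 4)*(j + 2)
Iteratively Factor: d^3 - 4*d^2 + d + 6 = (d - 3)*(d^2 - d - 2) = (d - 3)*(d - 2)*(d + 1)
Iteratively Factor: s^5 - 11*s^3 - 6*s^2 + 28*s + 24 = (s - 2)*(s^4 + 2*s^3 - 7*s^2 - 20*s - 12) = (s - 3)*(s - 2)*(s^3 + 5*s^2 + 8*s + 4) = (s - 3)*(s - 2)*(s + 2)*(s^2 + 3*s + 2) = (s - 3)*(s - 2)*(s + 2)^2*(s + 1)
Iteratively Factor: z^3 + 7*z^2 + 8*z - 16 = (z + 4)*(z^2 + 3*z - 4) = (z - 1)*(z + 4)*(z + 4)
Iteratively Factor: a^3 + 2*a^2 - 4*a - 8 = (a + 2)*(a^2 - 4) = (a + 2)^2*(a - 2)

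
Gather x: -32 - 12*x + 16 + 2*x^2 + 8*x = 2*x^2 - 4*x - 16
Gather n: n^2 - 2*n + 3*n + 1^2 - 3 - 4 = n^2 + n - 6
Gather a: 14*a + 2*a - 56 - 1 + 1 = 16*a - 56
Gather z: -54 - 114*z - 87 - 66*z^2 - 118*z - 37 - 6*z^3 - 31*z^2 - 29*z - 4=-6*z^3 - 97*z^2 - 261*z - 182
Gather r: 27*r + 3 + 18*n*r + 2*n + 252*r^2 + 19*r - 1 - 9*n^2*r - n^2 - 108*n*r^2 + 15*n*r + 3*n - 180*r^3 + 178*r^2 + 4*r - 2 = -n^2 + 5*n - 180*r^3 + r^2*(430 - 108*n) + r*(-9*n^2 + 33*n + 50)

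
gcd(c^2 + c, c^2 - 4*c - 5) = c + 1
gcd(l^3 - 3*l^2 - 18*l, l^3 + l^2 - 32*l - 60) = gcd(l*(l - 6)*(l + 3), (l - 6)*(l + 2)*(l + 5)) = l - 6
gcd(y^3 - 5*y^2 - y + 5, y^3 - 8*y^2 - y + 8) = y^2 - 1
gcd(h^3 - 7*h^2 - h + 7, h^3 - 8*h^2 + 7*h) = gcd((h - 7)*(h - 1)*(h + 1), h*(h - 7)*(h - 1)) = h^2 - 8*h + 7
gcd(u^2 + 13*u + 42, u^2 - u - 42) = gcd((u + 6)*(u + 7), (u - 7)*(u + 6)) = u + 6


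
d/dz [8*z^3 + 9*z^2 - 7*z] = 24*z^2 + 18*z - 7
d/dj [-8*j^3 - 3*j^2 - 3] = 6*j*(-4*j - 1)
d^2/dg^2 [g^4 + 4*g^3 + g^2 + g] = 12*g^2 + 24*g + 2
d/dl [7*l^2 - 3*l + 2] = 14*l - 3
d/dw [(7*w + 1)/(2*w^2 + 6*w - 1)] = (-14*w^2 - 4*w - 13)/(4*w^4 + 24*w^3 + 32*w^2 - 12*w + 1)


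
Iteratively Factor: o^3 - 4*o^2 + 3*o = (o)*(o^2 - 4*o + 3) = o*(o - 1)*(o - 3)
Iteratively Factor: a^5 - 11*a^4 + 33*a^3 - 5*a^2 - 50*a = (a + 1)*(a^4 - 12*a^3 + 45*a^2 - 50*a) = (a - 5)*(a + 1)*(a^3 - 7*a^2 + 10*a) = a*(a - 5)*(a + 1)*(a^2 - 7*a + 10) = a*(a - 5)^2*(a + 1)*(a - 2)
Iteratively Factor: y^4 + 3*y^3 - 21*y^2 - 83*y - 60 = (y + 1)*(y^3 + 2*y^2 - 23*y - 60) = (y - 5)*(y + 1)*(y^2 + 7*y + 12) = (y - 5)*(y + 1)*(y + 4)*(y + 3)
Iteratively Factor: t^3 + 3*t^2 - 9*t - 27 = (t - 3)*(t^2 + 6*t + 9) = (t - 3)*(t + 3)*(t + 3)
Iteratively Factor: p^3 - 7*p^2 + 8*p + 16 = (p + 1)*(p^2 - 8*p + 16) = (p - 4)*(p + 1)*(p - 4)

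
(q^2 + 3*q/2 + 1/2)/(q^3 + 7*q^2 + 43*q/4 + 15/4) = 2*(q + 1)/(2*q^2 + 13*q + 15)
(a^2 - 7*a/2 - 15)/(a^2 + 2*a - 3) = (a^2 - 7*a/2 - 15)/(a^2 + 2*a - 3)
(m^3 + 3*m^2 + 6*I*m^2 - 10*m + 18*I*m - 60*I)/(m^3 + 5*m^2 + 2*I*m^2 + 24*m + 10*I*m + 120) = (m - 2)/(m - 4*I)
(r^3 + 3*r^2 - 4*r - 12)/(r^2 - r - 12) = (r^2 - 4)/(r - 4)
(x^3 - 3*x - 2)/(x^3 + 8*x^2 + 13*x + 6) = (x - 2)/(x + 6)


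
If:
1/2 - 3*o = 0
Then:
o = 1/6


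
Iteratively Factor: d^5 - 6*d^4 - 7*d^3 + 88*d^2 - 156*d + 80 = (d - 2)*(d^4 - 4*d^3 - 15*d^2 + 58*d - 40) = (d - 2)*(d - 1)*(d^3 - 3*d^2 - 18*d + 40) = (d - 2)^2*(d - 1)*(d^2 - d - 20) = (d - 2)^2*(d - 1)*(d + 4)*(d - 5)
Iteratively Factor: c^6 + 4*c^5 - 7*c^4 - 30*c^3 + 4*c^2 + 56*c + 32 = (c + 2)*(c^5 + 2*c^4 - 11*c^3 - 8*c^2 + 20*c + 16) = (c + 2)*(c + 4)*(c^4 - 2*c^3 - 3*c^2 + 4*c + 4) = (c - 2)*(c + 2)*(c + 4)*(c^3 - 3*c - 2) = (c - 2)*(c + 1)*(c + 2)*(c + 4)*(c^2 - c - 2) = (c - 2)*(c + 1)^2*(c + 2)*(c + 4)*(c - 2)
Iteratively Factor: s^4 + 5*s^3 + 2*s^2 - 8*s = (s - 1)*(s^3 + 6*s^2 + 8*s) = (s - 1)*(s + 2)*(s^2 + 4*s) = (s - 1)*(s + 2)*(s + 4)*(s)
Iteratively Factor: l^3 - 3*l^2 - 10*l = (l - 5)*(l^2 + 2*l) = (l - 5)*(l + 2)*(l)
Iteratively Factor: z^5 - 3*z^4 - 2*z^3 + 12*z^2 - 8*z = (z)*(z^4 - 3*z^3 - 2*z^2 + 12*z - 8) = z*(z - 2)*(z^3 - z^2 - 4*z + 4) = z*(z - 2)*(z - 1)*(z^2 - 4) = z*(z - 2)^2*(z - 1)*(z + 2)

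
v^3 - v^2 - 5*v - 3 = (v - 3)*(v + 1)^2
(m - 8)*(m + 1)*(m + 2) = m^3 - 5*m^2 - 22*m - 16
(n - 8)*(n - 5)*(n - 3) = n^3 - 16*n^2 + 79*n - 120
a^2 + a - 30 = (a - 5)*(a + 6)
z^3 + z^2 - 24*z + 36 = (z - 3)*(z - 2)*(z + 6)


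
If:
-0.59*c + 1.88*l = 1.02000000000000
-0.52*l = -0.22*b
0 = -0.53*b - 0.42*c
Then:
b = 0.66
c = -0.84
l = 0.28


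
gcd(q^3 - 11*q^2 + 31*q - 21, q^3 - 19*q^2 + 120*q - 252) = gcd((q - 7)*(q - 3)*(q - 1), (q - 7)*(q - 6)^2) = q - 7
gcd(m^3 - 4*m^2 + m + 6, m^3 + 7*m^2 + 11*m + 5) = m + 1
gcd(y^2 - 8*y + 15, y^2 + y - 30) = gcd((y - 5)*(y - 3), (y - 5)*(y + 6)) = y - 5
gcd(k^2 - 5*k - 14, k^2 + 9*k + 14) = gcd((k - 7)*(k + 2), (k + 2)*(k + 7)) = k + 2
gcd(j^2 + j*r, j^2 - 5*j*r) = j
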